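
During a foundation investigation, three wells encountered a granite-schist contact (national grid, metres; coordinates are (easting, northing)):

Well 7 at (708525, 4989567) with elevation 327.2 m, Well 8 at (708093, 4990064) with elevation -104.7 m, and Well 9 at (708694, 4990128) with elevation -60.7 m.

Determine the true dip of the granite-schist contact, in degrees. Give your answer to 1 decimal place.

37.0°

Two edge vectors: Well 7→Well 8 = (-432, 497, -431.9), Well 7→Well 9 = (169, 561, -387.9).
Normal n = (Well 7→Well 8) × (Well 7→Well 9) = (49509.6, -240563.9, -326345).
So ∂z/∂E = −n_x/n_z = 0.15171 and ∂z/∂N = −n_y/n_z = −0.73715.
Gradient magnitude |∇z| = √(a² + b²) = √(0.02302 + 0.54338) = 0.75260.
True dip = arctan(0.75260) = 37.0°, dipping toward NNW (azimuth ≈ 348°).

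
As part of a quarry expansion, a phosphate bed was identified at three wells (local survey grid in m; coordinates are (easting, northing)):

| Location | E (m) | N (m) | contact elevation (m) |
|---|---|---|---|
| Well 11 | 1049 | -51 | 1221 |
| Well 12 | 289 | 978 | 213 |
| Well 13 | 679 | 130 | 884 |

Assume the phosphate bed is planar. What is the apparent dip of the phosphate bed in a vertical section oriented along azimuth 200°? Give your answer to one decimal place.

Let the plane be z = a·E + b·N + c.
Well 12−Well 11: −760a + 1029b = −1008;  Well 13−Well 11: −370a + 181b = −337.
Solving gives a = 0.67576, b = −0.48049.
Unit vector along 200° is (sin 200°, cos 200°) = (-0.3420, -0.9397).
Slope in that direction = a·(-0.3420) + b·(-0.9397) = 0.22039.
Apparent dip = arctan|0.22039| = 12.4° (true dip is 39.7°, so apparent ≤ true as expected).

12.4°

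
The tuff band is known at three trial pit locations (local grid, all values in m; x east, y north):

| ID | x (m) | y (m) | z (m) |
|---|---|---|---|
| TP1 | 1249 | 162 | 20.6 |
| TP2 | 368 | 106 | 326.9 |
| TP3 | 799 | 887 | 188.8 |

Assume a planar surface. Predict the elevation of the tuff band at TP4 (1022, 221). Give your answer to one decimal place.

100.7 m

Two edge vectors: TP1→TP2 = (-881, -56, 306.3), TP1→TP3 = (-450, 725, 168.2).
Normal n = (TP1→TP2) × (TP1→TP3) = (-231486.7, 10349.2, -663925).
So ∂z/∂x = −n_x/n_z = −0.348664 and ∂z/∂y = −n_y/n_z = 0.015588.
Intercept c from TP1: 20.6 + 435.48 − 2.53 = 453.56.
At (1022, 221): z = −356.3 + 3.4 + 453.56 = 100.7 m.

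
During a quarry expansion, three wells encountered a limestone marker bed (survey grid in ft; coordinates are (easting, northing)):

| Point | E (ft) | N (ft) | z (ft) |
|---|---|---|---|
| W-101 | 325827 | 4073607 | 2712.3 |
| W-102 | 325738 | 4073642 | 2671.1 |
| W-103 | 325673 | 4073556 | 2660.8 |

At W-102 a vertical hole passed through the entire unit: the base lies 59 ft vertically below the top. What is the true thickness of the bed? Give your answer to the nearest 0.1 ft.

Let the plane be z = a·E + b·N + c.
W-102−W-101: −89a + 35b = −41.2;  W-103−W-101: −154a − 51b = −51.5.
Solving gives a = 0.39316, b = −0.17739.
|∇z| = √(a²+b²) = 0.43133, so dip δ = arctan(0.43133) = 23.33°.
True thickness = vertical thickness × cos δ = 59 × cos 23.33° = 54.2 ft.

54.2 ft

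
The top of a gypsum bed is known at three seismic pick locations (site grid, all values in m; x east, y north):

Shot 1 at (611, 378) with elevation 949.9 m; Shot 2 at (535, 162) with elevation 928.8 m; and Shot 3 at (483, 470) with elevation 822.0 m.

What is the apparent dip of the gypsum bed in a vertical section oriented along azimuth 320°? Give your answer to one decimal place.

Two edge vectors: Shot 1→Shot 2 = (-76, -216, -21.1), Shot 1→Shot 3 = (-128, 92, -127.9).
Normal n = (Shot 1→Shot 2) × (Shot 1→Shot 3) = (29567.6, -7019.6, -34640).
So ∂z/∂x = −n_x/n_z = 0.85357 and ∂z/∂y = −n_y/n_z = −0.20264.
Unit vector along 320° is (sin 320°, cos 320°) = (-0.6428, 0.7660).
Slope in that direction = a·(-0.6428) + b·(0.7660) = −0.70390.
Apparent dip = arctan|0.70390| = 35.1° (true dip is 41.3°, so apparent ≤ true as expected).

35.1°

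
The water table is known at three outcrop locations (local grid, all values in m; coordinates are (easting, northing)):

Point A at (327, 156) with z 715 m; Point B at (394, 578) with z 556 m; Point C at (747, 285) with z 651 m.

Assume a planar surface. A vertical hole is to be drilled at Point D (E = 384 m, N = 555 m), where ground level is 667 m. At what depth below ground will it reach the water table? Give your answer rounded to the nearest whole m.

Let the plane be z = a·E + b·N + c.
Point B−Point A: 67a + 422b = −159;  Point C−Point A: 420a + 129b = −64.
Solving gives a = −0.03854, b = −0.37066.
Then c = 715 − a·327 − b·156 = 785.42.
At (384, 555): z_contact = −14.8 − 205.7 + 785.42 = 564.9 m.
Depth below ground = 667 − 564.9 = 102 m.

102 m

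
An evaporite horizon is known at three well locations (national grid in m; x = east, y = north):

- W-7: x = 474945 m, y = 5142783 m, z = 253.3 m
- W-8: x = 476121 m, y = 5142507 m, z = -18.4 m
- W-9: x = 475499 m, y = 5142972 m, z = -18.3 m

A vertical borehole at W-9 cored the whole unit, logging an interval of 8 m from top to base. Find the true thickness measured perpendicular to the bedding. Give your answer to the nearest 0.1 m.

Two edge vectors: W-7→W-8 = (1176, -276, -271.7), W-7→W-9 = (554, 189, -271.6).
Normal n = (W-7→W-8) × (W-7→W-9) = (126312.9, 168879.8, 375168).
So ∂z/∂x = −n_x/n_z = −0.33668 and ∂z/∂y = −n_y/n_z = −0.45014.
|∇z| = √(a²+b²) = 0.56213, so dip δ = arctan(0.56213) = 29.34°.
True thickness = vertical thickness × cos δ = 8 × cos 29.34° = 7.0 m.

7.0 m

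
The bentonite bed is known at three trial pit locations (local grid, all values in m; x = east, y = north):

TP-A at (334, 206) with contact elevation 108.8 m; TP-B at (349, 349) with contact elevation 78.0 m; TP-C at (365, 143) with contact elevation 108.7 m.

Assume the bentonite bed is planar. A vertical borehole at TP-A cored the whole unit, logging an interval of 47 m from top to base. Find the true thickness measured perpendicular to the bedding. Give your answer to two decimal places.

Two edge vectors: TP-A→TP-B = (15, 143, -30.8), TP-A→TP-C = (31, -63, -0.1).
Normal n = (TP-A→TP-B) × (TP-A→TP-C) = (-1954.7, -953.3, -5378).
So ∂z/∂x = −n_x/n_z = −0.36346 and ∂z/∂y = −n_y/n_z = −0.17726.
|∇z| = √(a²+b²) = 0.40438, so dip δ = arctan(0.40438) = 22.02°.
True thickness = vertical thickness × cos δ = 47 × cos 22.02° = 43.57 m.

43.57 m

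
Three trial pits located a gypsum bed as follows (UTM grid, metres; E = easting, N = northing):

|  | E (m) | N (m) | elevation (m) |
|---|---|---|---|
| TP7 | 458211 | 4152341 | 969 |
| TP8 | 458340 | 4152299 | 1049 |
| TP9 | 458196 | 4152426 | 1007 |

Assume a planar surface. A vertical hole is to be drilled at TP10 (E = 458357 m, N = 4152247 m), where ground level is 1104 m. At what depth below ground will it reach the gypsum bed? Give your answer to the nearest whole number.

Let the plane be z = a·E + b·N + c.
TP8−TP7: 129a − 42b = 80;  TP9−TP7: −15a + 85b = 38.
Solving gives a = 0.81238510, b = 0.59042090.
Then c = 969 − a·458211 − b·4152341 = −2822903.70.
At (458357, 4152247): z_contact = 372362.4 + 2451573.4 − 2822903.70 = 1032.1 m.
Depth below ground = 1104 − 1032.1 = 72 m.

72 m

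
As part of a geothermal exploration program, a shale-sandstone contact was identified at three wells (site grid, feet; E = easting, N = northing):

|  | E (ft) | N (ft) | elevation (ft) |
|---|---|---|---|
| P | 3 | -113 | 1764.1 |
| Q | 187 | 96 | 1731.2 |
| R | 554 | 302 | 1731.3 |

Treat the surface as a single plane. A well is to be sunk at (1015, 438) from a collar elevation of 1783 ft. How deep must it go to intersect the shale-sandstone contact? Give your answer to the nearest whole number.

13 ft

Two edge vectors: P→Q = (184, 209, -32.9), P→R = (551, 415, -32.8).
Normal n = (P→Q) × (P→R) = (6798.3, -12092.7, -38799).
So ∂z/∂E = −n_x/n_z = 0.17522 and ∂z/∂N = −n_y/n_z = −0.31168.
Intercept c from P: 1764.1 − 0.53 − 35.22 = 1728.36.
At (1015, 438): z_contact = 177.8 − 136.5 + 1728.36 = 1769.7 ft.
Depth below ground = 1783 − 1769.7 = 13 ft.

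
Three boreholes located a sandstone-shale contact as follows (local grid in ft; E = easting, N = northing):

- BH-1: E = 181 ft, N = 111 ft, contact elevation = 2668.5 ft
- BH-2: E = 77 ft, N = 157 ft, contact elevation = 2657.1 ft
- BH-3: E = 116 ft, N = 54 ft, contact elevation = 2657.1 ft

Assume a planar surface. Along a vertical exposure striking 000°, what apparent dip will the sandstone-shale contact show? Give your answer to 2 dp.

2.85°

Two edge vectors: BH-1→BH-2 = (-104, 46, -11.4), BH-1→BH-3 = (-65, -57, -11.4).
Normal n = (BH-1→BH-2) × (BH-1→BH-3) = (-1174.2, -444.6, 8918).
So ∂z/∂E = −n_x/n_z = 0.13167 and ∂z/∂N = −n_y/n_z = 0.04985.
Unit vector along 000° is (sin 0°, cos 0°) = (0.0000, 1.0000).
Slope in that direction = a·(0.0000) + b·(1.0000) = 0.04985.
Apparent dip = arctan|0.04985| = 2.85° (true dip is 8.0°, so apparent ≤ true as expected).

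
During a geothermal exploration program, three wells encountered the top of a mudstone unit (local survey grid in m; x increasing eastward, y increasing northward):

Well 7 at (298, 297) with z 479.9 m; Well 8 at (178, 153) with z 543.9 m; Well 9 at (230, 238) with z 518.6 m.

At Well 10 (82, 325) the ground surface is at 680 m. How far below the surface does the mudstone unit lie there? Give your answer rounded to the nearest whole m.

54 m

Two edge vectors: Well 7→Well 8 = (-120, -144, 64), Well 7→Well 9 = (-68, -59, 38.7).
Normal n = (Well 7→Well 8) × (Well 7→Well 9) = (-1796.8, 292, -2712).
So ∂z/∂x = −n_x/n_z = −0.66254 and ∂z/∂y = −n_y/n_z = 0.10767.
Intercept c from Well 7: 479.9 + 197.44 − 31.98 = 645.36.
At (82, 325): z_contact = −54.3 + 35.0 + 645.36 = 626.0 m.
Depth below ground = 680 − 626.0 = 54 m.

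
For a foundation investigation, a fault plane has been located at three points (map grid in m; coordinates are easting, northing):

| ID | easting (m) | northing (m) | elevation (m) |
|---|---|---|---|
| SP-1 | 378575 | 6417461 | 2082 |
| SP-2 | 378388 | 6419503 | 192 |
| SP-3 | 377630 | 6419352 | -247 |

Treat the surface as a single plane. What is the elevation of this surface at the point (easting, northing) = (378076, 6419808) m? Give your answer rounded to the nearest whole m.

Two edge vectors: SP-1→SP-2 = (-187, 2042, -1890), SP-1→SP-3 = (-945, 1891, -2329).
Normal n = (SP-1→SP-2) × (SP-1→SP-3) = (-1181828, 1350527, 1576073).
So ∂z/∂easting = −n_x/n_z = 0.74985613 and ∂z/∂northing = −n_y/n_z = −0.85689368.
Intercept c from SP-1: 2082 − 283876.78 + 5499081.80 = 5217287.02.
At (378076, 6419808): z = 283502.6 − 5501092.9 + 5217287.02 = -303.3 m.

-303 m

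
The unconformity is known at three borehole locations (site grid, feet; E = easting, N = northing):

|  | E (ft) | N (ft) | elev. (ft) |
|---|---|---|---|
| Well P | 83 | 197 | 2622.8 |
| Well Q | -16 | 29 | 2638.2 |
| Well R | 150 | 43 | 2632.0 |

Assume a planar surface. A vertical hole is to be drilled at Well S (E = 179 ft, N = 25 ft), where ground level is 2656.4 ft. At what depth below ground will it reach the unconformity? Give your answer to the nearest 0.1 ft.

Let the plane be z = a·E + b·N + c.
Well Q−Well P: −99a − 168b = 15.4;  Well R−Well P: 67a − 154b = 9.2.
Solving gives a = −0.03117, b = −0.07330.
Then c = 2622.8 − a·83 − b·197 = 2639.83.
At (179, 25): z_contact = −5.58 − 1.83 + 2639.83 = 2632.42 ft.
Depth below ground = 2656.4 − 2632.42 = 24.0 ft.

24.0 ft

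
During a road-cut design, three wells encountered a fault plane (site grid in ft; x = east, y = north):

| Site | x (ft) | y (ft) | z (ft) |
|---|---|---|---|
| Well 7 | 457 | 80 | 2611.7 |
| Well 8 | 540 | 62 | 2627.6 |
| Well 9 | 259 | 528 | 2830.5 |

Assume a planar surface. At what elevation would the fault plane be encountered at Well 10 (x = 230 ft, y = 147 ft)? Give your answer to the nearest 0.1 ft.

Let the plane be z = a·x + b·y + c.
Well 8−Well 7: 83a − 18b = 15.9;  Well 9−Well 7: −198a + 448b = 218.8.
Solving gives a = 0.32902, b = 0.63381.
Then c = 2611.7 − a·457 − b·80 = 2410.63.
At (230, 147): z = 75.7 + 93.2 + 2410.63 = 2579.5 ft.

2579.5 ft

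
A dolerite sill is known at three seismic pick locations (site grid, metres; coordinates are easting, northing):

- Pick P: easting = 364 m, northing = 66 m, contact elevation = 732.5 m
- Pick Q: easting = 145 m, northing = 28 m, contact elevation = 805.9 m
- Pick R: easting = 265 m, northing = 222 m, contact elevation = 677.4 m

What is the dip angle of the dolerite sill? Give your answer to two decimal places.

Two edge vectors: Pick P→Pick Q = (-219, -38, 73.4), Pick P→Pick R = (-99, 156, -55.1).
Normal n = (Pick P→Pick Q) × (Pick P→Pick R) = (-9356.6, -19333.5, -37926).
So ∂z/∂easting = −n_x/n_z = −0.24671 and ∂z/∂northing = −n_y/n_z = −0.50977.
Gradient magnitude |∇z| = √(a² + b²) = √(0.06086 + 0.25986) = 0.56633.
True dip = arctan(0.56633) = 29.52°, dipping toward NNE (azimuth ≈ 026°).

29.52°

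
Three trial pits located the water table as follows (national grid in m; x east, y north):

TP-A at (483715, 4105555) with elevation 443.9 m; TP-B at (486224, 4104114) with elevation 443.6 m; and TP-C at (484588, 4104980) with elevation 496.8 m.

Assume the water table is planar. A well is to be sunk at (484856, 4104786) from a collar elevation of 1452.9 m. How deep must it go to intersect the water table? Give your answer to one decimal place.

Let the plane be z = a·x + b·y + c.
TP-B−TP-A: 2509a − 1441b = −0.3;  TP-C−TP-A: 873a − 575b = 52.9.
Solving gives a = −0.413691643, b = −0.720091834.
Then c = 443.9 − a·483715 − b·4105555 = 3156929.38.
At (484856, 4104786): z_contact = −200580.88 − 2955822.88 + 3156929.38 = 525.63 m.
Depth below ground = 1452.9 − 525.63 = 927.3 m.

927.3 m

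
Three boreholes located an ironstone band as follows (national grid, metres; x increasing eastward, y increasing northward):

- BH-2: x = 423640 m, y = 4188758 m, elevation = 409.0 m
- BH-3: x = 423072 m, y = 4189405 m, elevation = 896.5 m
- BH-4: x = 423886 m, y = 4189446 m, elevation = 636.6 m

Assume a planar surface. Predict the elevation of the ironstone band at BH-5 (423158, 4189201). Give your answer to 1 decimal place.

774.6 m

Let the plane be z = a·x + b·y + c.
BH-3−BH-2: −568a + 647b = 487.5;  BH-4−BH-2: 246a + 688b = 227.6.
Solving gives a = −0.342111407, b = 0.453138672.
Then c = 409 − a·423640 − b·4188758 = −1752747.16.
At (423158, 4189201): z = −144767.2 + 1898289.0 − 1752747.16 = 774.6 m.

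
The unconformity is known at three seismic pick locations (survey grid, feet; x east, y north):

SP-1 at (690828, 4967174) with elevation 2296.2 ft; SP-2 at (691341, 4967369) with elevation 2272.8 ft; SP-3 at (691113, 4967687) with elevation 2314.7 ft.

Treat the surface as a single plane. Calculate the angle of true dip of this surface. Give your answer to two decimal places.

6.18°

Two edge vectors: SP-1→SP-2 = (513, 195, -23.4), SP-1→SP-3 = (285, 513, 18.5).
Normal n = (SP-1→SP-2) × (SP-1→SP-3) = (15611.7, -16159.5, 207594).
So ∂z/∂x = −n_x/n_z = −0.07520 and ∂z/∂y = −n_y/n_z = 0.07784.
Gradient magnitude |∇z| = √(a² + b²) = √(0.00566 + 0.00606) = 0.10824.
True dip = arctan(0.10824) = 6.18°, dipping toward SE (azimuth ≈ 136°).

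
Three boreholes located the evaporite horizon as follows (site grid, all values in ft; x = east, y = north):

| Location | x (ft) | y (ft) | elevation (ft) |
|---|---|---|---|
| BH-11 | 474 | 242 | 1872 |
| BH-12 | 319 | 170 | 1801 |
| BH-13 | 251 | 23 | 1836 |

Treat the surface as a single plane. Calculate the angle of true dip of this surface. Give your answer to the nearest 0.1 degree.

42.7°

Let the plane be z = a·x + b·y + c.
BH-12−BH-11: −155a − 72b = −71;  BH-13−BH-11: −223a − 219b = −36.
Solving gives a = 0.72430, b = −0.57315.
Gradient magnitude |∇z| = √(a² + b²) = √(0.52461 + 0.32850) = 0.92364.
True dip = arctan(0.92364) = 42.7°, dipping toward NW (azimuth ≈ 308°).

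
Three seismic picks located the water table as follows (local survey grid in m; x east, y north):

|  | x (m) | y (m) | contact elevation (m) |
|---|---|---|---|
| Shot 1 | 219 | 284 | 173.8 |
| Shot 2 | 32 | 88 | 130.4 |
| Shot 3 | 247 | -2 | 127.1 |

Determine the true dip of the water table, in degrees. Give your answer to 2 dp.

10.07°

Let the plane be z = a·x + b·y + c.
Shot 2−Shot 1: −187a − 196b = −43.4;  Shot 3−Shot 1: 28a − 286b = −46.7.
Solving gives a = 0.05527, b = 0.16870.
Gradient magnitude |∇z| = √(a² + b²) = √(0.00305 + 0.02846) = 0.17752.
True dip = arctan(0.17752) = 10.07°, dipping toward SSW (azimuth ≈ 198°).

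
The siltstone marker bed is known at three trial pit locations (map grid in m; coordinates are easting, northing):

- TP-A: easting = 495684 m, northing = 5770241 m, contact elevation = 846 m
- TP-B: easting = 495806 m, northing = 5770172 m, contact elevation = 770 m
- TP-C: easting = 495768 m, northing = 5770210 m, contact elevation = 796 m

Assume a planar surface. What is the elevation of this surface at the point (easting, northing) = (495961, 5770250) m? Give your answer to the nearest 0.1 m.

Two edge vectors: TP-A→TP-B = (122, -69, -76), TP-A→TP-C = (84, -31, -50).
Normal n = (TP-A→TP-B) × (TP-A→TP-C) = (1094, -284, 2014).
So ∂z/∂easting = −n_x/n_z = −0.543197617 and ∂z/∂northing = −n_y/n_z = 0.141012910.
Intercept c from TP-A: 846 + 269254.37 − 813678.47 = −543578.11.
At (495961, 5770250): z = −269404.8 + 813679.7 − 543578.11 = 696.8 m.

696.8 m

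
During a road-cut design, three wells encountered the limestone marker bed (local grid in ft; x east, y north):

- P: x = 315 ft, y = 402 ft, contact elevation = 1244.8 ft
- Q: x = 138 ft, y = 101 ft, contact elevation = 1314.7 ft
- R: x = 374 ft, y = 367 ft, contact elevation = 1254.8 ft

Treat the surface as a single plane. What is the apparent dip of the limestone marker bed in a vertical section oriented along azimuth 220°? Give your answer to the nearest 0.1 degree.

Two edge vectors: P→Q = (-177, -301, 69.9), P→R = (59, -35, 10).
Normal n = (P→Q) × (P→R) = (-563.5, 5894.1, 23954).
So ∂z/∂x = −n_x/n_z = 0.02352 and ∂z/∂y = −n_y/n_z = −0.24606.
Unit vector along 220° is (sin 220°, cos 220°) = (-0.6428, -0.7660).
Slope in that direction = a·(-0.6428) + b·(-0.7660) = 0.17337.
Apparent dip = arctan|0.17337| = 9.8° (true dip is 13.9°, so apparent ≤ true as expected).

9.8°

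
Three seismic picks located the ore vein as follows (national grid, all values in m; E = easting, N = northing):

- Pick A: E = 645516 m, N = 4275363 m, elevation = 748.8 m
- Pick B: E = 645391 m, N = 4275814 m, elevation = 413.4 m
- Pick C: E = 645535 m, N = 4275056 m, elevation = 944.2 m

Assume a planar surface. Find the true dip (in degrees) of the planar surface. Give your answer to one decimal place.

38.1°

Two edge vectors: Pick A→Pick B = (-125, 451, -335.4), Pick A→Pick C = (19, -307, 195.4).
Normal n = (Pick A→Pick B) × (Pick A→Pick C) = (-14842.4, 18052.4, 29806).
So ∂z/∂E = −n_x/n_z = 0.49797 and ∂z/∂N = −n_y/n_z = −0.60566.
Gradient magnitude |∇z| = √(a² + b²) = √(0.24797 + 0.36683) = 0.78409.
True dip = arctan(0.78409) = 38.1°, dipping toward NW (azimuth ≈ 321°).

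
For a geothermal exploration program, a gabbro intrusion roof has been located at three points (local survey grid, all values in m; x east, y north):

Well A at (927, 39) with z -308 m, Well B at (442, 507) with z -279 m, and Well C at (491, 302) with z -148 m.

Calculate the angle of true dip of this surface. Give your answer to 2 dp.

50.71°

Two edge vectors: Well A→Well B = (-485, 468, 29), Well A→Well C = (-436, 263, 160).
Normal n = (Well A→Well B) × (Well A→Well C) = (67253, 64956, 76493).
So ∂z/∂x = −n_x/n_z = −0.87920 and ∂z/∂y = −n_y/n_z = −0.84918.
Gradient magnitude |∇z| = √(a² + b²) = √(0.77300 + 0.72110) = 1.22233.
True dip = arctan(1.22233) = 50.71°, dipping toward NE (azimuth ≈ 046°).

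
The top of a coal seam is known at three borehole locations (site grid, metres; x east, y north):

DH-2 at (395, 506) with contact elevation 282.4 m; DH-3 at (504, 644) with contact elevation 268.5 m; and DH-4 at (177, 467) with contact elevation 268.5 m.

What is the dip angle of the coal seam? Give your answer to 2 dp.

11.31°

Two edge vectors: DH-2→DH-3 = (109, 138, -13.9), DH-2→DH-4 = (-218, -39, -13.9).
Normal n = (DH-2→DH-3) × (DH-2→DH-4) = (-2460.3, 4545.3, 25833).
So ∂z/∂x = −n_x/n_z = 0.09524 and ∂z/∂y = −n_y/n_z = −0.17595.
Gradient magnitude |∇z| = √(a² + b²) = √(0.00907 + 0.03096) = 0.20007.
True dip = arctan(0.20007) = 11.31°, dipping toward NNW (azimuth ≈ 332°).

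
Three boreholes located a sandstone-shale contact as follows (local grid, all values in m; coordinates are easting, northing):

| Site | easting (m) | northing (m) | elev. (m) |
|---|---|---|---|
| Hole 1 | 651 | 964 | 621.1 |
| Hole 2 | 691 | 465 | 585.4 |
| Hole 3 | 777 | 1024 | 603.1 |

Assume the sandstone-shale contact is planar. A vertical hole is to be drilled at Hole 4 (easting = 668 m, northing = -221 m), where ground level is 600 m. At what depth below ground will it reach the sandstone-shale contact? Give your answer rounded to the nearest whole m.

Two edge vectors: Hole 1→Hole 2 = (40, -499, -35.7), Hole 1→Hole 3 = (126, 60, -18).
Normal n = (Hole 1→Hole 2) × (Hole 1→Hole 3) = (11124, -3778.2, 65274).
So ∂z/∂easting = −n_x/n_z = −0.17042 and ∂z/∂northing = −n_y/n_z = 0.05788.
Intercept c from Hole 1: 621.1 + 110.94 − 55.80 = 676.25.
At (668, -221): z_contact = −113.8 − 12.8 + 676.25 = 549.6 m.
Depth below ground = 600 − 549.6 = 50 m.

50 m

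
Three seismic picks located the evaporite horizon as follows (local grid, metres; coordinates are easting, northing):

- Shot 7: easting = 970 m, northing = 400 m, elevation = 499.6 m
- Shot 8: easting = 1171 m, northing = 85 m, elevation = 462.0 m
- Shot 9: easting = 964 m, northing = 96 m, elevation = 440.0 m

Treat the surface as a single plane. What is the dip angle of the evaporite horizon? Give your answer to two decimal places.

Let the plane be z = a·easting + b·northing + c.
Shot 8−Shot 7: 201a − 315b = −37.6;  Shot 9−Shot 7: −6a − 304b = −59.6.
Solving gives a = 0.11658, b = 0.19375.
Gradient magnitude |∇z| = √(a² + b²) = √(0.01359 + 0.03754) = 0.22612.
True dip = arctan(0.22612) = 12.74°, dipping toward SSW (azimuth ≈ 211°).

12.74°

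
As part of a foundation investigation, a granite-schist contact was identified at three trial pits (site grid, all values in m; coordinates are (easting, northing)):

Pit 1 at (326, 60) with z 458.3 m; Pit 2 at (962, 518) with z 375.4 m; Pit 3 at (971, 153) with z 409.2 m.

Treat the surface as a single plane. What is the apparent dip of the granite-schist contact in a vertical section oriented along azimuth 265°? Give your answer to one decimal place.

4.0°

Let the plane be z = a·E + b·N + c.
Pit 2−Pit 1: 636a + 458b = −82.9;  Pit 3−Pit 1: 645a + 93b = −49.1.
Solving gives a = −0.06255, b = −0.09415.
Unit vector along 265° is (sin 265°, cos 265°) = (-0.9962, -0.0872).
Slope in that direction = a·(-0.9962) + b·(-0.0872) = 0.07052.
Apparent dip = arctan|0.07052| = 4.0° (true dip is 6.4°, so apparent ≤ true as expected).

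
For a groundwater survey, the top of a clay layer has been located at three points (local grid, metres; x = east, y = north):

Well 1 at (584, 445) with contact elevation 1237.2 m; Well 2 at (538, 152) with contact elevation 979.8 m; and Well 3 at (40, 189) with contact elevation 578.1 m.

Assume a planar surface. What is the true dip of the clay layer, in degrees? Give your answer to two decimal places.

48.69°

Let the plane be z = a·x + b·y + c.
Well 2−Well 1: −46a − 293b = −257.4;  Well 3−Well 1: −544a − 256b = −659.1.
Solving gives a = 0.86184, b = 0.74319.
Gradient magnitude |∇z| = √(a² + b²) = √(0.74277 + 0.55233) = 1.13803.
True dip = arctan(1.13803) = 48.69°, dipping toward SW (azimuth ≈ 229°).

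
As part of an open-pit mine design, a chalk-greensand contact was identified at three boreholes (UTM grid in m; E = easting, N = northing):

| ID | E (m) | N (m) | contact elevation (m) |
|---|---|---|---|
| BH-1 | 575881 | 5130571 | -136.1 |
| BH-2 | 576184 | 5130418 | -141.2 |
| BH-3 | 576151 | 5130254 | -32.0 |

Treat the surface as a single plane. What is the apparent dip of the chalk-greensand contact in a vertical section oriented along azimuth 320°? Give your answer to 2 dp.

14.29°

Two edge vectors: BH-1→BH-2 = (303, -153, -5.1), BH-1→BH-3 = (270, -317, 104.1).
Normal n = (BH-1→BH-2) × (BH-1→BH-3) = (-17544, -32919.3, -54741).
So ∂z/∂E = −n_x/n_z = −0.32049 and ∂z/∂N = −n_y/n_z = −0.60136.
Unit vector along 320° is (sin 320°, cos 320°) = (-0.6428, 0.7660).
Slope in that direction = a·(-0.6428) + b·(0.7660) = −0.25466.
Apparent dip = arctan|0.25466| = 14.29° (true dip is 34.3°, so apparent ≤ true as expected).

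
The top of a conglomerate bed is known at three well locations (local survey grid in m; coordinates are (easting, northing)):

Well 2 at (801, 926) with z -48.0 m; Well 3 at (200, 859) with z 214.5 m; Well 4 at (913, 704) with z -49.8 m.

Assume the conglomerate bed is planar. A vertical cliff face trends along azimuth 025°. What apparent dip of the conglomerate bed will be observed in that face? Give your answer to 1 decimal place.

19.7°

Let the plane be z = a·E + b·N + c.
Well 3−Well 2: −601a − 67b = 262.5;  Well 4−Well 2: 112a − 222b = −1.8.
Solving gives a = −0.41437, b = −0.20094.
Unit vector along 025° is (sin 25°, cos 25°) = (0.4226, 0.9063).
Slope in that direction = a·(0.4226) + b·(0.9063) = −0.35724.
Apparent dip = arctan|0.35724| = 19.7° (true dip is 24.7°, so apparent ≤ true as expected).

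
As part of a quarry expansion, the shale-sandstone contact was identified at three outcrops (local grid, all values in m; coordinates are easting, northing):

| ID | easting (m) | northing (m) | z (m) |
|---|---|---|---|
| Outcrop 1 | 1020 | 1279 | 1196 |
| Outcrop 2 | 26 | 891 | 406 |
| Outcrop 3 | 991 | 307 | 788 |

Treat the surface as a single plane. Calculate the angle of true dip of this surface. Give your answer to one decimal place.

37.0°

Two edge vectors: Outcrop 1→Outcrop 2 = (-994, -388, -790), Outcrop 1→Outcrop 3 = (-29, -972, -408).
Normal n = (Outcrop 1→Outcrop 2) × (Outcrop 1→Outcrop 3) = (-609576, -382642, 954916).
So ∂z/∂easting = −n_x/n_z = 0.63836 and ∂z/∂northing = −n_y/n_z = 0.40071.
Gradient magnitude |∇z| = √(a² + b²) = √(0.40750 + 0.16057) = 0.75370.
True dip = arctan(0.75370) = 37.0°, dipping toward WSW (azimuth ≈ 238°).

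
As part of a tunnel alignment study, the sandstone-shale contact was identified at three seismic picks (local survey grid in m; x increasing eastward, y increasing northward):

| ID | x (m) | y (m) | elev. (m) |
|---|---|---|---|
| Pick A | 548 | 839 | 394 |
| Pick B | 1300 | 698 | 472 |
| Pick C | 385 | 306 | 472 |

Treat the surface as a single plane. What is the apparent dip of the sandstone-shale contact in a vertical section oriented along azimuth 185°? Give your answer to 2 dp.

Two edge vectors: Pick A→Pick B = (752, -141, 78), Pick A→Pick C = (-163, -533, 78).
Normal n = (Pick A→Pick B) × (Pick A→Pick C) = (30576, -71370, -423799).
So ∂z/∂x = −n_x/n_z = 0.07215 and ∂z/∂y = −n_y/n_z = −0.16841.
Unit vector along 185° is (sin 185°, cos 185°) = (-0.0872, -0.9962).
Slope in that direction = a·(-0.0872) + b·(-0.9962) = 0.16148.
Apparent dip = arctan|0.16148| = 9.17° (true dip is 10.4°, so apparent ≤ true as expected).

9.17°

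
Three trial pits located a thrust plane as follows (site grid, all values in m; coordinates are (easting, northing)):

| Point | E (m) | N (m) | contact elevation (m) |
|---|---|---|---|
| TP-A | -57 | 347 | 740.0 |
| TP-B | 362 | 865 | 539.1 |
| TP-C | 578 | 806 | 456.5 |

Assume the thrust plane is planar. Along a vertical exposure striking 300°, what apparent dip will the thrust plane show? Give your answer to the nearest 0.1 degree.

17.4°

Let the plane be z = a·E + b·N + c.
TP-B−TP-A: 419a + 518b = −200.9;  TP-C−TP-A: 635a + 459b = −283.5.
Solving gives a = −0.39997, b = −0.06431.
Unit vector along 300° is (sin 300°, cos 300°) = (-0.8660, 0.5000).
Slope in that direction = a·(-0.8660) + b·(0.5000) = 0.31423.
Apparent dip = arctan|0.31423| = 17.4° (true dip is 22.1°, so apparent ≤ true as expected).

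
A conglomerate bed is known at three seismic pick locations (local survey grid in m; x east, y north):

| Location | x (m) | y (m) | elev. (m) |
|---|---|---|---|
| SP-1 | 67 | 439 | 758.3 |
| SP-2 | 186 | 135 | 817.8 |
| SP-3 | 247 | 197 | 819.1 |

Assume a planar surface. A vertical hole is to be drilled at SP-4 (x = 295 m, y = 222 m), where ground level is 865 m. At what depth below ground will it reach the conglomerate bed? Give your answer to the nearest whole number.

42 m

Let the plane be z = a·x + b·y + c.
SP-2−SP-1: 119a − 304b = 59.5;  SP-3−SP-1: 180a − 242b = 60.8.
Solving gives a = 0.15756, b = −0.13405.
Then c = 758.3 − a·67 − b·439 = 806.59.
At (295, 222): z_contact = 46.5 − 29.8 + 806.59 = 823.3 m.
Depth below ground = 865 − 823.3 = 42 m.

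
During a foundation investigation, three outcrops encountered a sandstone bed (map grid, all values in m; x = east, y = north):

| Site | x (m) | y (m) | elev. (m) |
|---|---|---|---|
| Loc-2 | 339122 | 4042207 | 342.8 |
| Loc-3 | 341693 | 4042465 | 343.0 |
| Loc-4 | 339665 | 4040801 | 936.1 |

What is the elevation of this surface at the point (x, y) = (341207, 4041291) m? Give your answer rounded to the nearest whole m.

Two edge vectors: Loc-2→Loc-3 = (2571, 258, 0.2), Loc-2→Loc-4 = (543, -1406, 593.3).
Normal n = (Loc-2→Loc-3) × (Loc-2→Loc-4) = (153352.6, -1525265.7, -3754920).
So ∂z/∂x = −n_x/n_z = 0.04084044 and ∂z/∂y = −n_y/n_z = −0.40620458.
Intercept c from Loc-2: 342.8 − 13849.89 + 1641963.00 = 1628455.90.
At (341207, 4041291): z = 13935.0 − 1641590.9 + 1628455.90 = 800.0 m.

800 m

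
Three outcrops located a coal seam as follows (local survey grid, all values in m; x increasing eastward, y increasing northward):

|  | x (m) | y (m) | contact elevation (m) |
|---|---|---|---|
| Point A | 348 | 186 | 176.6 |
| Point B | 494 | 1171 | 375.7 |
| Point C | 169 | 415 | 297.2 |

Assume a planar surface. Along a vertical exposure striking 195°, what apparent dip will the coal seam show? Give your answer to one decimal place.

Two edge vectors: Point A→Point B = (146, 985, 199.1), Point A→Point C = (-179, 229, 120.6).
Normal n = (Point A→Point B) × (Point A→Point C) = (73197.1, -53246.5, 209749).
So ∂z/∂x = −n_x/n_z = −0.34897 and ∂z/∂y = −n_y/n_z = 0.25386.
Unit vector along 195° is (sin 195°, cos 195°) = (-0.2588, -0.9659).
Slope in that direction = a·(-0.2588) + b·(-0.9659) = −0.15489.
Apparent dip = arctan|0.15489| = 8.8° (true dip is 23.3°, so apparent ≤ true as expected).

8.8°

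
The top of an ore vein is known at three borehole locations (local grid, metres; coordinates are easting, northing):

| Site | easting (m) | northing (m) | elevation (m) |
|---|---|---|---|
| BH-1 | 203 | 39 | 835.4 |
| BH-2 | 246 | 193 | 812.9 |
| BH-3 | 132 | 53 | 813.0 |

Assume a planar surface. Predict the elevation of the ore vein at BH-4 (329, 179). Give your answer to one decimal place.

838.6 m

Let the plane be z = a·easting + b·northing + c.
BH-2−BH-1: 43a + 154b = −22.5;  BH-3−BH-1: −71a + 14b = −22.4.
Solving gives a = 0.27172, b = −0.22197.
Then c = 835.4 − a·203 − b·39 = 788.90.
At (329, 179): z = 89.4 − 39.7 + 788.90 = 838.6 m.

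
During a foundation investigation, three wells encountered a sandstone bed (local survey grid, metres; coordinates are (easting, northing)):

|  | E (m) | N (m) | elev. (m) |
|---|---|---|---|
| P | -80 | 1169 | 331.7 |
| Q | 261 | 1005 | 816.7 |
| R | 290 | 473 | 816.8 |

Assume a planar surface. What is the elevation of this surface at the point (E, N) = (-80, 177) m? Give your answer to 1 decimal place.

252.9 m

Let the plane be z = a·E + b·N + c.
Q−P: 341a − 164b = 485;  R−P: 370a − 696b = 485.1.
Solving gives a = 1.460486, b = 0.079425.
Then c = 331.7 − a·-80 − b·1169 = 355.69.
At (-80, 177): z = −116.8 + 14.1 + 355.69 = 252.9 m.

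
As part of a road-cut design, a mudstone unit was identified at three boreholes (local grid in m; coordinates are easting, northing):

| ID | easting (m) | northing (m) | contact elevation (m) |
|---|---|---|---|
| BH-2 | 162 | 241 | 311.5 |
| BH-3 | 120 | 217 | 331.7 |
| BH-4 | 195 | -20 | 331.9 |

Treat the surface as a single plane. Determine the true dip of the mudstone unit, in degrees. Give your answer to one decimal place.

Let the plane be z = a·easting + b·northing + c.
BH-3−BH-2: −42a − 24b = 20.2;  BH-4−BH-2: 33a − 261b = 20.4.
Solving gives a = −0.40689, b = −0.12961.
Gradient magnitude |∇z| = √(a² + b²) = √(0.16556 + 0.01680) = 0.42703.
True dip = arctan(0.42703) = 23.1°, dipping toward ENE (azimuth ≈ 072°).

23.1°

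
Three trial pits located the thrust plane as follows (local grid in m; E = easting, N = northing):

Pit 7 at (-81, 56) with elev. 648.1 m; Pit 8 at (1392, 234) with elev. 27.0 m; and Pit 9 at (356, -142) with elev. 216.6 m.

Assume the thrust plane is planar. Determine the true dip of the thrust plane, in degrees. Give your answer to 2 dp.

Let the plane be z = a·E + b·N + c.
Pit 8−Pit 7: 1473a + 178b = −621.1;  Pit 9−Pit 7: 437a − 198b = −431.5.
Solving gives a = −0.54078, b = 0.98576.
Gradient magnitude |∇z| = √(a² + b²) = √(0.29244 + 0.97172) = 1.12435.
True dip = arctan(1.12435) = 48.35°, dipping toward SSE (azimuth ≈ 151°).

48.35°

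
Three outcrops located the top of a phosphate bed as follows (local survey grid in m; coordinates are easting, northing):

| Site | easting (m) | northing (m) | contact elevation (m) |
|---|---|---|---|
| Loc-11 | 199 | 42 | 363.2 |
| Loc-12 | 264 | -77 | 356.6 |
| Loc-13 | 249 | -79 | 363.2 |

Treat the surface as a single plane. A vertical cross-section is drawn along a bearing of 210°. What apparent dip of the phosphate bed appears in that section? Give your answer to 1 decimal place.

19.7°

Two edge vectors: Loc-11→Loc-12 = (65, -119, -6.6), Loc-11→Loc-13 = (50, -121, 0).
Normal n = (Loc-11→Loc-12) × (Loc-11→Loc-13) = (-798.6, -330, -1915).
So ∂z/∂easting = −n_x/n_z = −0.41702 and ∂z/∂northing = −n_y/n_z = −0.17232.
Unit vector along 210° is (sin 210°, cos 210°) = (-0.5000, -0.8660).
Slope in that direction = a·(-0.5000) + b·(-0.8660) = 0.35775.
Apparent dip = arctan|0.35775| = 19.7° (true dip is 24.3°, so apparent ≤ true as expected).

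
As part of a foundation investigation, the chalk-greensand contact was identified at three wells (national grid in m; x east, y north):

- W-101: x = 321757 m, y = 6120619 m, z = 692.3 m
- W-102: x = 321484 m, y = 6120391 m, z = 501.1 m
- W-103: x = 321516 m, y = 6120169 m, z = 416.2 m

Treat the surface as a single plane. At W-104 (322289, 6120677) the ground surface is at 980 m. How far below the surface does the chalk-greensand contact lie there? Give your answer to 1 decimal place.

Let the plane be z = a·x + b·y + c.
W-102−W-101: −273a − 228b = −191.2;  W-103−W-101: −241a − 450b = −276.1.
Solving gives a = 0.340037112, b = 0.431446791.
Then c = 692.3 − a·321757 − b·6120619 = −2749438.45.
At (322289, 6120677): z_contact = 109590.22 + 2640746.45 − 2749438.45 = 898.22 m.
Depth below ground = 980 − 898.22 = 81.8 m.

81.8 m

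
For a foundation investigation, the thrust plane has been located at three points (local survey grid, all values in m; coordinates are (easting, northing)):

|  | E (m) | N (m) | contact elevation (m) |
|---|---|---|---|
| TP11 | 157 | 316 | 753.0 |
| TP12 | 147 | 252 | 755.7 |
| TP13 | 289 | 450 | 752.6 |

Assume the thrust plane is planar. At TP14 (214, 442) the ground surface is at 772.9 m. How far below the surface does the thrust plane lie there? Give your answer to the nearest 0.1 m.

Let the plane be z = a·E + b·N + c.
TP12−TP11: −10a − 64b = 2.7;  TP13−TP11: 132a + 134b = −0.4.
Solving gives a = 0.04730, b = −0.04958.
Then c = 753 − a·157 − b·316 = 761.24.
At (214, 442): z_contact = 10.12 − 21.91 + 761.24 = 749.45 m.
Depth below ground = 772.9 − 749.45 = 23.5 m.

23.5 m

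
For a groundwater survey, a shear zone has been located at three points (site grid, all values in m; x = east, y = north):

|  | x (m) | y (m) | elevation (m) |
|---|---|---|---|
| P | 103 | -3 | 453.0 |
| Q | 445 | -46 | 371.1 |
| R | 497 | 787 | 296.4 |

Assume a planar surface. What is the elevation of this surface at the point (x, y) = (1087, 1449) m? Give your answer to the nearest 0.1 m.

100.5 m

Let the plane be z = a·x + b·y + c.
Q−P: 342a − 43b = −81.9;  R−P: 394a + 790b = −156.6.
Solving gives a = −0.248796, b = −0.074145.
Then c = 453 − a·103 − b·-3 = 478.40.
At (1087, 1449): z = −270.4 − 107.4 + 478.40 = 100.5 m.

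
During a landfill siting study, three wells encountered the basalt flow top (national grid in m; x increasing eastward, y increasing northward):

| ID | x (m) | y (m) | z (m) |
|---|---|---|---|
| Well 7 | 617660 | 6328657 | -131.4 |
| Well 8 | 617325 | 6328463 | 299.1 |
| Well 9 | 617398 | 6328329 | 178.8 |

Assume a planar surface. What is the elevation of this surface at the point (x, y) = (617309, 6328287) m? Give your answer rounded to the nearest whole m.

295 m

Let the plane be z = a·x + b·y + c.
Well 8−Well 7: −335a − 194b = 430.5;  Well 9−Well 7: −262a − 328b = 310.2.
Solving gives a = −1.37209917, b = 0.15027433.
Then c = -131.4 − a·617660 − b·6328657 = −103675.35.
At (617309, 6328287): z = −847009.2 + 950979.1 − 103675.35 = 294.6 m.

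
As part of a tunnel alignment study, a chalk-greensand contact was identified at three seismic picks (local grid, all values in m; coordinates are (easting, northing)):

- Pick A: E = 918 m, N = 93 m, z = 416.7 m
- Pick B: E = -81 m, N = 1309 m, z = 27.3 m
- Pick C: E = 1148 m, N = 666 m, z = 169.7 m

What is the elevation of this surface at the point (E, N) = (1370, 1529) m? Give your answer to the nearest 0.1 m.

-191.0 m

Two edge vectors: Pick A→Pick B = (-999, 1216, -389.4), Pick A→Pick C = (230, 573, -247).
Normal n = (Pick A→Pick B) × (Pick A→Pick C) = (-77225.8, -336315, -852107).
So ∂z/∂E = −n_x/n_z = −0.090629 and ∂z/∂N = −n_y/n_z = −0.394686.
Intercept c from Pick A: 416.7 + 83.20 + 36.71 = 536.60.
At (1370, 1529): z = −124.2 − 603.5 + 536.60 = -191.0 m.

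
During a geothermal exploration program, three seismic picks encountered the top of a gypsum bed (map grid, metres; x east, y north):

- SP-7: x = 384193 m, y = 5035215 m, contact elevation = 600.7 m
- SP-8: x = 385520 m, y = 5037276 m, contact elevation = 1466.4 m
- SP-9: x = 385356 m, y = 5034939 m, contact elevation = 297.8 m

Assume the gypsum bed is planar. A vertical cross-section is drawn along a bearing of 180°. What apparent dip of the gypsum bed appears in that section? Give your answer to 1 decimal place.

Let the plane be z = a·x + b·y + c.
SP-8−SP-7: 1327a + 2061b = 865.7;  SP-9−SP-7: 1163a − 276b = −302.9.
Solving gives a = −0.13946, b = 0.50983.
Unit vector along 180° is (sin 180°, cos 180°) = (0.0000, -1.0000).
Slope in that direction = a·(0.0000) + b·(-1.0000) = −0.50983.
Apparent dip = arctan|0.50983| = 27.0° (true dip is 27.9°, so apparent ≤ true as expected).

27.0°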